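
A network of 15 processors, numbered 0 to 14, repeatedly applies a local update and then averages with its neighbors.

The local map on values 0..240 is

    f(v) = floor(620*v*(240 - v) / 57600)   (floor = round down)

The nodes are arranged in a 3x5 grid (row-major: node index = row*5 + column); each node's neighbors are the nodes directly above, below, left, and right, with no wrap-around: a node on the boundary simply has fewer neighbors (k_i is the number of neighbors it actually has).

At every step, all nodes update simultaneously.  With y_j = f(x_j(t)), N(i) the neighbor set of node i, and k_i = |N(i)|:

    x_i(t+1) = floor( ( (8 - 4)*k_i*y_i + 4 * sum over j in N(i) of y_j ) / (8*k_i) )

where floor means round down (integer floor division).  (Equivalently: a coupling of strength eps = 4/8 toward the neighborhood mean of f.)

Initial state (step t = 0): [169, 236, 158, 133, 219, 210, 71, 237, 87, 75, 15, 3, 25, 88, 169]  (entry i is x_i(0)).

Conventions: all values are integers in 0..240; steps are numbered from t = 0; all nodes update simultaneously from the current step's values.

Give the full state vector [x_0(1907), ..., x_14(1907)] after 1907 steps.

Answer: [147, 147, 147, 147, 147, 147, 147, 147, 147, 147, 147, 147, 147, 147, 147]
Key observation: The state at step 9, [147, 147, 147, 147, 147, 147, 147, 147, 147, 147, 147, 147, 147, 147, 147], reappears at step 10: the system is in a cycle of period 1 from step 9 on.  Therefore the state at step 1907 equals the state at step 9 + ((1907 - 9) mod 1) = 9, which is [147, 147, 147, 147, 147, 147, 147, 147, 147, 147, 147, 147, 147, 147, 147].

Derivation:
t=0: [169, 236, 158, 133, 219, 210, 71, 237, 87, 75, 15, 3, 25, 88, 169]
t=1: [83, 71, 97, 131, 96, 82, 75, 62, 126, 120, 36, 40, 54, 126, 133]
t=2: [137, 134, 141, 151, 151, 128, 125, 127, 149, 153, 95, 96, 113, 146, 153]
t=3: [152, 151, 150, 145, 143, 152, 153, 152, 146, 143, 149, 150, 151, 147, 144]
t=4: [143, 143, 145, 147, 148, 143, 143, 143, 146, 148, 144, 144, 144, 146, 148]
t=5: [149, 148, 148, 147, 146, 148, 148, 148, 147, 146, 148, 148, 148, 147, 146]
t=6: [145, 145, 146, 146, 147, 145, 146, 146, 146, 147, 146, 146, 146, 146, 147]
t=7: [148, 147, 147, 147, 147, 147, 147, 147, 147, 147, 147, 147, 147, 147, 147]
t=8: [146, 146, 147, 147, 147, 146, 147, 147, 147, 147, 147, 147, 147, 147, 147]
t=9: [147, 147, 147, 147, 147, 147, 147, 147, 147, 147, 147, 147, 147, 147, 147]
t=10: [147, 147, 147, 147, 147, 147, 147, 147, 147, 147, 147, 147, 147, 147, 147]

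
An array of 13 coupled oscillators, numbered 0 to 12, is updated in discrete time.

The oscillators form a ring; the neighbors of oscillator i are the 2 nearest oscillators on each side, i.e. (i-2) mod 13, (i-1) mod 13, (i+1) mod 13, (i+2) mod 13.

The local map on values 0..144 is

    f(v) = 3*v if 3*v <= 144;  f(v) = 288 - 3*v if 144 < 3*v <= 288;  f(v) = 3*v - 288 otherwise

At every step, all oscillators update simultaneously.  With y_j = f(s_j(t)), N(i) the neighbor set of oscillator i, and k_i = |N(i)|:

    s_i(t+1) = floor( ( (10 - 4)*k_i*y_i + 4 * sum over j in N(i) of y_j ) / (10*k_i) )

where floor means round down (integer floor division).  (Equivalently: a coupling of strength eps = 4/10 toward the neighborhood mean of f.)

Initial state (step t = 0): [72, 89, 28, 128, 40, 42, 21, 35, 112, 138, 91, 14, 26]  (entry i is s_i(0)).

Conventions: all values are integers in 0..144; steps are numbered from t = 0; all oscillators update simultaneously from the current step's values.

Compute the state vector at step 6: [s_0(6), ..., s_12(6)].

Answer: [98, 72, 39, 37, 81, 74, 77, 59, 88, 62, 55, 75, 54]

Derivation:
t=0: [72, 89, 28, 128, 40, 42, 21, 35, 112, 138, 91, 14, 26]
t=1: [65, 45, 81, 92, 108, 114, 77, 99, 59, 96, 38, 54, 61]
t=2: [96, 106, 54, 34, 38, 43, 55, 27, 84, 36, 102, 106, 109]
t=3: [22, 44, 100, 101, 116, 119, 109, 88, 54, 81, 32, 34, 31]
t=4: [73, 97, 34, 36, 49, 55, 51, 42, 96, 61, 94, 91, 95]
t=5: [53, 30, 93, 101, 131, 124, 120, 111, 37, 77, 15, 27, 11]
t=6: [98, 72, 39, 37, 81, 74, 77, 59, 88, 62, 55, 75, 54]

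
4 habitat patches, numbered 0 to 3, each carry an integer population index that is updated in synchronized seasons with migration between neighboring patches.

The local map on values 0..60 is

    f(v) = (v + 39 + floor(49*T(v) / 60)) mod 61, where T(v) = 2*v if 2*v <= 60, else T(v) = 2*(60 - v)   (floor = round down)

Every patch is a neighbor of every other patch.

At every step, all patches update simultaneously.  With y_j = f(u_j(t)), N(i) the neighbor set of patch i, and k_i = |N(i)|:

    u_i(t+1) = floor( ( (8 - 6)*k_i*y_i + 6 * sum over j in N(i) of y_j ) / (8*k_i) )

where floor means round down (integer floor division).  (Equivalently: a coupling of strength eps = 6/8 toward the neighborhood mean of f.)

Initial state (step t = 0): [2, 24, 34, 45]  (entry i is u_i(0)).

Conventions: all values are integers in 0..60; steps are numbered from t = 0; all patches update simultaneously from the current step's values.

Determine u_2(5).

Simulating step by step:
t=0: [2, 24, 34, 45]
t=1: [46, 46, 46, 46]
t=2: [46, 46, 46, 46]
t=3: [46, 46, 46, 46]
t=4: [46, 46, 46, 46]
t=5: [46, 46, 46, 46]

Answer: u_2(5) = 46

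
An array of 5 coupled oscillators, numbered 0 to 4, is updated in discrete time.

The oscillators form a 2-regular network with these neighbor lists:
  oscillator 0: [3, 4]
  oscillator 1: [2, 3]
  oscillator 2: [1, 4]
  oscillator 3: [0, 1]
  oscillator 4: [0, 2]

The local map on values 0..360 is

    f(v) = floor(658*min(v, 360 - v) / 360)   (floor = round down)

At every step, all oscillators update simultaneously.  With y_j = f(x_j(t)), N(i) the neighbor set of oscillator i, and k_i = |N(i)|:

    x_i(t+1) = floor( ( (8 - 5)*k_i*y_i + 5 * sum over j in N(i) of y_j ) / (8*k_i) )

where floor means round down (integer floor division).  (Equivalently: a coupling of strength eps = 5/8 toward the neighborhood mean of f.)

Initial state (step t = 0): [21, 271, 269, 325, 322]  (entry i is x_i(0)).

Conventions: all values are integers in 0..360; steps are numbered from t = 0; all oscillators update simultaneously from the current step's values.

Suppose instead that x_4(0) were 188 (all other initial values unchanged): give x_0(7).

Simulating step by step:
t=0: [21, 271, 269, 325, 188]
t=1: [132, 132, 211, 86, 181]
t=2: [241, 224, 279, 209, 282]
t=3: [211, 225, 177, 248, 167]
t=4: [261, 256, 293, 238, 300]
t=5: [170, 178, 139, 198, 135]
t=6: [285, 293, 273, 309, 268]
t=7: [132, 124, 150, 115, 155]

Answer: x_0(7) = 132
Key observation: This trace re-runs the system from the modified initial state.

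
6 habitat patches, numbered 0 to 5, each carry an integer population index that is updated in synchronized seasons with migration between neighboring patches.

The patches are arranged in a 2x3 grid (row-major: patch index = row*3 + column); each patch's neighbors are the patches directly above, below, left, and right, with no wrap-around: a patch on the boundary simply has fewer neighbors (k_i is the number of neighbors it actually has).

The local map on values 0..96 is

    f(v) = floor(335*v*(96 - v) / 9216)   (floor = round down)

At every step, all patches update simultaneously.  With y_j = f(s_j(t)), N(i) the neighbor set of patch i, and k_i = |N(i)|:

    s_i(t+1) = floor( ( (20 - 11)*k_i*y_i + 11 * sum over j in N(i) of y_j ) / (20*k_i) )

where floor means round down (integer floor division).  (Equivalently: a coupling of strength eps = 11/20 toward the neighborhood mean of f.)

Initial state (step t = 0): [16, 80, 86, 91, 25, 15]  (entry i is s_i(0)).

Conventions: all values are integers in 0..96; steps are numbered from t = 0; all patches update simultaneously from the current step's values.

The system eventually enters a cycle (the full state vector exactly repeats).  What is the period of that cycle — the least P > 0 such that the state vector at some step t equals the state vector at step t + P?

Answer: 4
Key observation: The state at step 8, [83, 83, 83, 83, 83, 83], reappears at step 12 — and no state repeats earlier — so the cycle the system enters has period 4.

Derivation:
t=0: [16, 80, 86, 91, 25, 15]
t=1: [37, 46, 38, 37, 48, 45]
t=2: [80, 81, 81, 80, 82, 82]
t=3: [45, 43, 43, 44, 42, 41]
t=4: [82, 82, 81, 82, 82, 81]
t=5: [41, 41, 43, 41, 41, 43]
t=6: [81, 81, 81, 81, 81, 81]
t=7: [44, 44, 44, 44, 44, 44]
t=8: [83, 83, 83, 83, 83, 83]
t=9: [39, 39, 39, 39, 39, 39]
t=10: [80, 80, 80, 80, 80, 80]
t=11: [46, 46, 46, 46, 46, 46]
t=12: [83, 83, 83, 83, 83, 83]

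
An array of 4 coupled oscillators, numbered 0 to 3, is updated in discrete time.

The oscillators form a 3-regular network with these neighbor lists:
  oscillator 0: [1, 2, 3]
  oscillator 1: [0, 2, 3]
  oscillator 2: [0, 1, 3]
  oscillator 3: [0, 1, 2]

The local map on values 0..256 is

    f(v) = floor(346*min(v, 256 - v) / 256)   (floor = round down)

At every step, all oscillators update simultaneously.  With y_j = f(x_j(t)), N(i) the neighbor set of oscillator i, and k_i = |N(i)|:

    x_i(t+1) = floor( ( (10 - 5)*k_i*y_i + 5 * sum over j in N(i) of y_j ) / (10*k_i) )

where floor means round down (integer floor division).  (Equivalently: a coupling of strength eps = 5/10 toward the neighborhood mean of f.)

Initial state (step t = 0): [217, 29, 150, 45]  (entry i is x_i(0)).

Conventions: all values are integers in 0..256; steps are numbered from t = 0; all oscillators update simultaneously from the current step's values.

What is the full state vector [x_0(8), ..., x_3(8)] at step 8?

Answer: [168, 168, 168, 168]

Derivation:
t=0: [217, 29, 150, 45]
t=1: [66, 62, 96, 69]
t=2: [95, 93, 108, 96]
t=3: [130, 129, 136, 130]
t=4: [168, 169, 166, 168]
t=5: [118, 118, 119, 118]
t=6: [159, 159, 159, 159]
t=7: [131, 131, 131, 131]
t=8: [168, 168, 168, 168]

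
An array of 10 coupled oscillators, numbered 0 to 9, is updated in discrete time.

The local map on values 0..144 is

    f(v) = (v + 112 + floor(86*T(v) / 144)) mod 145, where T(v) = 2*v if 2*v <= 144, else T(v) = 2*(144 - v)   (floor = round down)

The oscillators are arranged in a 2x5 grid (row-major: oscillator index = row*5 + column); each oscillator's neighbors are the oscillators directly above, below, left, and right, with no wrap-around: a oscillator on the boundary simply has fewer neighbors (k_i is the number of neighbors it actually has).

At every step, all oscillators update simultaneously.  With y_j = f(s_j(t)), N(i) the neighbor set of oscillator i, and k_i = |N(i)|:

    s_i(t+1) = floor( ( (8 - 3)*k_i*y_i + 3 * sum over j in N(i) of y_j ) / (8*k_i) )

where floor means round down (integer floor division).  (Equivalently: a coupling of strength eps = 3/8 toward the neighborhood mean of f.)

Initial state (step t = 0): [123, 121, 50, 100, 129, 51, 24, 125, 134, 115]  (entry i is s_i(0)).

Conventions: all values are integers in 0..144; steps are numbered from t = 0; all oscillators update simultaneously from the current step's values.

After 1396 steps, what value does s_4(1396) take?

Answer: s_4(1396) = 116
Key observation: The state at step 5, [116, 116, 116, 116, 116, 116, 116, 116, 116, 116], reappears at step 6: the system is in a cycle of period 1 from step 5 on.  Therefore the state at step 1396 equals the state at step 5 + ((1396 - 5) mod 1) = 5, which is [116, 116, 116, 116, 116, 116, 116, 116, 116, 116].

Derivation:
t=0: [123, 121, 50, 100, 129, 51, 24, 125, 134, 115]
t=1: [108, 98, 91, 112, 114, 73, 50, 97, 113, 114]
t=2: [119, 113, 120, 117, 116, 113, 92, 114, 117, 116]
t=3: [115, 117, 115, 115, 116, 117, 119, 116, 116, 116]
t=4: [116, 115, 116, 116, 116, 115, 115, 115, 116, 116]
t=5: [116, 116, 116, 116, 116, 116, 116, 116, 116, 116]
t=6: [116, 116, 116, 116, 116, 116, 116, 116, 116, 116]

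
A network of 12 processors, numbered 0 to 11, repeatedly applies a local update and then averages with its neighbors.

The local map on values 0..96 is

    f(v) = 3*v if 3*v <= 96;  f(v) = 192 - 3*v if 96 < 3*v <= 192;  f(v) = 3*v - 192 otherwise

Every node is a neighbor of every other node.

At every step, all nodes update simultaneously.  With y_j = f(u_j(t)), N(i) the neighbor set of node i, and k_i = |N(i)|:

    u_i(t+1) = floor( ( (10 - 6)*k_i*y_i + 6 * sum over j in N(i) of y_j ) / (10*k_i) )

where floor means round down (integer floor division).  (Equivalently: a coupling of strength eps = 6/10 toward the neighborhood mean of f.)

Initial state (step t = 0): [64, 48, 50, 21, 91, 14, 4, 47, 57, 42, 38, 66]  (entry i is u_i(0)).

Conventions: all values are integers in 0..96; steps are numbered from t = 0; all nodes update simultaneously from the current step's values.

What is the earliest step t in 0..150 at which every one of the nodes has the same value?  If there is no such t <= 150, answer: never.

Answer: never
Key observation: The state at step 18 reappears at step 20 — the system is in a cycle of period 2 from step 18 on.  No step 0..20 is synchronized, and the cycle repeats forever, so no step up to 150 (or ever) has all nodes equal.

Derivation:
t=0: [64, 48, 50, 21, 91, 14, 4, 47, 57, 42, 38, 66]  (not all equal)
t=1: [27, 44, 42, 49, 55, 42, 31, 45, 35, 50, 54, 29]  (not all equal)
t=2: [68, 61, 63, 55, 49, 63, 72, 60, 70, 54, 50, 70]  (not all equal)
t=3: [17, 16, 14, 22, 28, 14, 21, 17, 19, 23, 27, 19]  (not all equal)
t=4: [56, 55, 53, 61, 67, 53, 60, 56, 58, 62, 66, 58]  (not all equal)
t=5: [20, 21, 23, 15, 15, 23, 16, 20, 18, 14, 14, 18]  (not all equal)
t=6: [56, 57, 59, 51, 51, 59, 52, 56, 54, 50, 50, 54]  (not all equal)
t=7: [27, 26, 24, 32, 32, 24, 31, 27, 29, 33, 33, 29]  (not all equal)
t=8: [84, 83, 81, 89, 89, 81, 88, 84, 86, 88, 88, 86]  (not all equal)
t=9: [63, 62, 60, 68, 68, 60, 67, 63, 65, 67, 67, 65]  (not all equal)
t=10: [6, 7, 9, 9, 9, 9, 8, 6, 6, 8, 8, 6]  (not all equal)
t=11: [21, 22, 24, 24, 24, 24, 23, 21, 21, 23, 23, 21]  (not all equal)
t=12: [66, 67, 69, 69, 69, 69, 68, 66, 66, 68, 68, 66]  (not all equal)
t=13: [9, 10, 12, 12, 12, 12, 11, 9, 9, 11, 11, 9]  (not all equal)
t=14: [30, 31, 33, 33, 33, 33, 32, 30, 30, 32, 32, 30]  (not all equal)
t=15: [91, 92, 92, 92, 92, 92, 93, 91, 91, 93, 93, 91]  (not all equal)
t=16: [82, 83, 83, 83, 83, 83, 84, 82, 82, 84, 84, 82]  (not all equal)
t=17: [55, 56, 56, 56, 56, 56, 57, 55, 55, 57, 57, 55]  (not all equal)
t=18: [25, 24, 24, 24, 24, 24, 23, 25, 25, 23, 23, 25]  (not all equal)
t=19: [73, 72, 72, 72, 72, 72, 71, 73, 73, 71, 71, 73]  (not all equal)
t=20: [25, 24, 24, 24, 24, 24, 23, 25, 25, 23, 23, 25]  (not all equal)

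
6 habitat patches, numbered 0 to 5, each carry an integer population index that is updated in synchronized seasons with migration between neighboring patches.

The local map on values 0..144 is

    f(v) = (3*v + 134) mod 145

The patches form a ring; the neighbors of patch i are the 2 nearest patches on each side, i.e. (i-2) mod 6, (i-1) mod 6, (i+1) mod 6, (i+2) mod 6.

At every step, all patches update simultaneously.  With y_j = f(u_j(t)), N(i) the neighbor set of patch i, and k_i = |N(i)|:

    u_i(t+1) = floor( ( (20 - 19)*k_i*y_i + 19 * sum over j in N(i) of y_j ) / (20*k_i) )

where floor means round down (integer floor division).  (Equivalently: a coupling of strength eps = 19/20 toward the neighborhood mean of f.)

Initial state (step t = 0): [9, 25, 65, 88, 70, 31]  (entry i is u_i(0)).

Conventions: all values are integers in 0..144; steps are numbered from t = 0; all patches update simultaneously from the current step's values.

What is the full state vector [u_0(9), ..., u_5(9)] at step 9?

Answer: [105, 86, 86, 105, 86, 86]

Derivation:
t=0: [9, 25, 65, 88, 70, 31]
t=1: [57, 61, 59, 62, 60, 61]
t=2: [24, 23, 23, 25, 23, 24]
t=3: [58, 60, 60, 59, 60, 60]
t=4: [23, 21, 21, 23, 21, 21]
t=5: [52, 54, 54, 52, 54, 54]
t=6: [5, 3, 3, 5, 3, 3]
t=7: [136, 76, 76, 136, 76, 76]
t=8: [73, 88, 88, 73, 88, 88]
t=9: [105, 86, 86, 105, 86, 86]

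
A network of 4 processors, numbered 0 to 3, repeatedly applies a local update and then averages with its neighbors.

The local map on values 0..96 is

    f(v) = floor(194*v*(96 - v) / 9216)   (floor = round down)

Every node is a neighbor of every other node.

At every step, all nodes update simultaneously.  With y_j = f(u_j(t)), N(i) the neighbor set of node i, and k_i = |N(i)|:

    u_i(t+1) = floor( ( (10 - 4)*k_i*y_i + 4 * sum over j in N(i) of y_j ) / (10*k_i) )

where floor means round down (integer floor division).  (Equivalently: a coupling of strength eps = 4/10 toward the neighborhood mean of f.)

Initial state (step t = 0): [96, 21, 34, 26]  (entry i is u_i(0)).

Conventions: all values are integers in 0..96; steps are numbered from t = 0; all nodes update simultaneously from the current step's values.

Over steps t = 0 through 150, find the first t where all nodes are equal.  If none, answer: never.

Answer: 4
Key observation: Synchronization is absorbing here: once all nodes are equal they stay equal, and step 4 is the first all-equal step.

Derivation:
t=0: [96, 21, 34, 26]  (not all equal)
t=1: [15, 30, 35, 33]  (not all equal)
t=2: [32, 39, 40, 40]  (not all equal)
t=3: [44, 45, 46, 46]  (not all equal)
t=4: [48, 48, 48, 48]  (all equal)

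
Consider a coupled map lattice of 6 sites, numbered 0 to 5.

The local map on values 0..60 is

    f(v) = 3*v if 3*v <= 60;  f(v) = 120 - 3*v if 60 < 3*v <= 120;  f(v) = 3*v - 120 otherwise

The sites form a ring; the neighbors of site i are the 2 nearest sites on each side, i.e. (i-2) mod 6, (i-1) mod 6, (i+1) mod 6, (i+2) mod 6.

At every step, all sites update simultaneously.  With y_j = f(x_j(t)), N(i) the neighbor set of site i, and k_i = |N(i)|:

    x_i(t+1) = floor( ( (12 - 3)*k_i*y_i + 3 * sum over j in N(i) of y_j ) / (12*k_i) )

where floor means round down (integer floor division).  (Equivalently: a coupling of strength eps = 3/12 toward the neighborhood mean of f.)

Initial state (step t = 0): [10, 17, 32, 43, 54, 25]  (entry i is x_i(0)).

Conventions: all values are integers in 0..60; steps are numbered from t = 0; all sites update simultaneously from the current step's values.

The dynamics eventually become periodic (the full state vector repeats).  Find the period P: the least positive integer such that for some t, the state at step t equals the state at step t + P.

Simulating step by step:
t=0: [10, 17, 32, 43, 54, 25]
t=1: [32, 45, 26, 16, 38, 42]
t=2: [22, 18, 37, 40, 12, 10]
t=3: [48, 46, 15, 8, 32, 31]
t=4: [25, 21, 39, 25, 25, 25]
t=5: [43, 51, 14, 43, 42, 45]
t=6: [12, 29, 35, 12, 9, 14]
t=7: [34, 32, 19, 34, 28, 39]
t=8: [21, 24, 48, 21, 33, 8]
t=9: [50, 46, 29, 50, 25, 29]
t=10: [30, 21, 32, 30, 41, 32]
t=11: [29, 49, 25, 29, 9, 25]
t=12: [33, 30, 41, 33, 30, 41]
t=13: [19, 25, 8, 19, 25, 8]
t=14: [51, 43, 30, 51, 43, 30]
t=15: [29, 14, 27, 29, 14, 27]
t=16: [34, 40, 38, 34, 40, 38]
t=17: [14, 3, 6, 14, 3, 6]
t=18: [34, 14, 19, 34, 14, 19]
t=19: [25, 40, 50, 25, 40, 50]
t=20: [37, 9, 28, 37, 9, 28]
t=21: [14, 25, 31, 14, 25, 31]
t=22: [40, 42, 31, 40, 42, 31]
t=23: [4, 7, 21, 4, 7, 21]
t=24: [18, 24, 46, 18, 24, 46]
t=25: [48, 45, 26, 48, 45, 26]
t=26: [25, 19, 36, 25, 19, 36]
t=27: [42, 49, 21, 42, 49, 21]
t=28: [15, 28, 46, 15, 28, 46]
t=29: [40, 34, 23, 40, 34, 23]
t=30: [8, 19, 40, 8, 19, 40]
t=31: [25, 45, 10, 25, 45, 10]
t=32: [39, 20, 30, 39, 20, 30]
t=33: [13, 49, 30, 13, 49, 30]
t=34: [36, 28, 30, 36, 28, 30]
t=35: [17, 32, 28, 17, 32, 28]
t=36: [45, 28, 36, 45, 28, 36]
t=37: [17, 30, 15, 17, 30, 15]
t=38: [47, 34, 43, 47, 34, 43]
t=39: [19, 17, 11, 19, 17, 11]
t=40: [53, 49, 38, 53, 49, 38]
t=41: [33, 25, 12, 33, 25, 12]
t=42: [25, 40, 35, 25, 40, 35]
t=43: [35, 7, 16, 35, 7, 16]
t=44: [19, 23, 40, 19, 23, 40]
t=45: [49, 45, 13, 49, 45, 13]
t=46: [27, 19, 34, 27, 19, 34]
t=47: [38, 49, 25, 38, 49, 25]
t=48: [13, 26, 37, 13, 26, 37]
t=49: [35, 37, 16, 35, 37, 16]
t=50: [18, 14, 39, 18, 14, 39]
t=51: [46, 38, 14, 46, 38, 14]
t=52: [19, 12, 34, 19, 12, 34]
t=53: [49, 36, 25, 49, 36, 25]
t=54: [27, 18, 38, 27, 18, 38]
t=55: [36, 46, 16, 36, 46, 16]
t=56: [17, 21, 39, 17, 21, 39]
t=57: [45, 49, 15, 45, 49, 15]
t=58: [20, 27, 39, 20, 27, 39]
t=59: [50, 37, 14, 50, 37, 14]
t=60: [28, 15, 36, 28, 15, 36]
t=61: [34, 39, 19, 34, 39, 19]
t=62: [21, 11, 45, 21, 11, 45]
t=63: [48, 33, 22, 48, 33, 22]
t=64: [27, 25, 46, 27, 25, 46]
t=65: [37, 40, 24, 37, 40, 24]
t=66: [12, 7, 37, 12, 7, 37]
t=67: [30, 21, 13, 30, 21, 13]
t=68: [34, 51, 40, 34, 51, 40]
t=69: [17, 27, 6, 17, 27, 6]
t=70: [45, 37, 24, 45, 37, 24]
t=71: [18, 14, 39, 18, 14, 39]

Answer: 21
Key observation: The state at step 50, [18, 14, 39, 18, 14, 39], reappears at step 71 — and no state repeats earlier — so the cycle the system enters has period 21.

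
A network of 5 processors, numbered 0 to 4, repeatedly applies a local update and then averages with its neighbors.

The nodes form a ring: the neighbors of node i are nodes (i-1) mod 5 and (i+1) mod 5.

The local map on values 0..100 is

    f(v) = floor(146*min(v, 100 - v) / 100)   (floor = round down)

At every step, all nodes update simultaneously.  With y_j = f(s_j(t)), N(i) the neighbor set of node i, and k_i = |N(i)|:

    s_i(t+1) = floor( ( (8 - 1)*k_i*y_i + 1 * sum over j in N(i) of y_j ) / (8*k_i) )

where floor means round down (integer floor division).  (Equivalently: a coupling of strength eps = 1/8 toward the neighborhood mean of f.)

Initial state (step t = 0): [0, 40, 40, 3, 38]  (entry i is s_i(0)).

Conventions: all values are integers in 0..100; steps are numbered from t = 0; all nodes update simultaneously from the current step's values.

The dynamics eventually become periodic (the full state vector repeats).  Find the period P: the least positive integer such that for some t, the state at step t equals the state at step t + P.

Answer: 12
Key observation: The state at step 43, [70, 70, 70, 70, 70], reappears at step 55 — and no state repeats earlier — so the cycle the system enters has period 12.

Derivation:
t=0: [0, 40, 40, 3, 38]
t=1: [7, 54, 54, 10, 48]
t=2: [17, 63, 63, 20, 62]
t=3: [27, 52, 52, 32, 51]
t=4: [42, 68, 68, 49, 67]
t=5: [59, 46, 47, 68, 50]
t=6: [60, 66, 66, 49, 70]
t=7: [56, 49, 50, 67, 45]
t=8: [64, 70, 71, 50, 63]
t=9: [51, 43, 44, 69, 55]
t=10: [70, 62, 62, 47, 64]
t=11: [44, 54, 55, 66, 52]
t=12: [64, 66, 64, 51, 68]
t=13: [51, 49, 53, 68, 47]
t=14: [70, 70, 66, 48, 66]
t=15: [43, 43, 49, 67, 49]
t=16: [62, 62, 69, 50, 69]
t=17: [54, 54, 47, 69, 47]
t=18: [67, 67, 66, 47, 66]
t=19: [48, 48, 50, 65, 50]
t=20: [70, 70, 71, 53, 71]
t=21: [42, 42, 43, 64, 43]
t=22: [61, 61, 61, 53, 61]
t=23: [56, 56, 56, 66, 56]
t=24: [64, 64, 63, 50, 63]
t=25: [52, 52, 55, 70, 55]
t=26: [69, 69, 63, 45, 63]
t=27: [45, 45, 54, 63, 54]
t=28: [65, 65, 66, 55, 66]
t=29: [50, 50, 50, 63, 50]
t=30: [73, 73, 71, 56, 71]
t=31: [39, 39, 43, 61, 43]
t=32: [56, 56, 61, 56, 61]
t=33: [63, 63, 57, 63, 57]
t=34: [54, 54, 61, 55, 61]
t=35: [66, 66, 57, 63, 57]
t=36: [49, 49, 60, 55, 60]
t=37: [70, 70, 59, 64, 59]
t=38: [44, 44, 57, 52, 57]
t=39: [63, 63, 62, 69, 62]
t=40: [54, 54, 54, 46, 54]
t=41: [67, 67, 67, 67, 67]
t=42: [48, 48, 48, 48, 48]
t=43: [70, 70, 70, 70, 70]
t=44: [43, 43, 43, 43, 43]
t=45: [62, 62, 62, 62, 62]
t=46: [55, 55, 55, 55, 55]
t=47: [65, 65, 65, 65, 65]
t=48: [51, 51, 51, 51, 51]
t=49: [71, 71, 71, 71, 71]
t=50: [42, 42, 42, 42, 42]
t=51: [61, 61, 61, 61, 61]
t=52: [56, 56, 56, 56, 56]
t=53: [64, 64, 64, 64, 64]
t=54: [52, 52, 52, 52, 52]
t=55: [70, 70, 70, 70, 70]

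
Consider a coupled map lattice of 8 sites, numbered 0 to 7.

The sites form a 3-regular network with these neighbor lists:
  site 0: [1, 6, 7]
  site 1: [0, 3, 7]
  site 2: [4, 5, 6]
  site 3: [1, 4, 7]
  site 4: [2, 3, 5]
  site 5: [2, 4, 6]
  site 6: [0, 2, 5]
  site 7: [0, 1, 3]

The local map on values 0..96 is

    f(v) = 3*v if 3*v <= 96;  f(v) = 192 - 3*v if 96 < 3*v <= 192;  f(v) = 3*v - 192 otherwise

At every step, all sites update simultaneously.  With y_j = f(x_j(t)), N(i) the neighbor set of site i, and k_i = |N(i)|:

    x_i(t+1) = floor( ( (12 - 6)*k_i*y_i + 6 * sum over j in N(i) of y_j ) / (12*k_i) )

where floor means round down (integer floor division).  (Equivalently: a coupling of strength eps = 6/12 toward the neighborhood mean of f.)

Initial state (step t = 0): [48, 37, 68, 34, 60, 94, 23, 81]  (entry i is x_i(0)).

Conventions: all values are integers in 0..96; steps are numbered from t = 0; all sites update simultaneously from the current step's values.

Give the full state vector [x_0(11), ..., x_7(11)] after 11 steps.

Answer: [81, 78, 39, 62, 37, 33, 61, 72]

Derivation:
t=0: [48, 37, 68, 34, 60, 94, 23, 81]
t=1: [57, 72, 34, 69, 38, 60, 59, 62]
t=2: [18, 19, 62, 25, 58, 36, 28, 13]
t=3: [57, 56, 34, 56, 36, 60, 66, 50]
t=4: [22, 26, 62, 37, 63, 36, 23, 32]
t=5: [73, 79, 29, 70, 30, 55, 60, 85]
t=6: [33, 40, 65, 42, 67, 45, 29, 46]
t=7: [82, 71, 27, 55, 25, 45, 69, 65]
t=8: [33, 24, 65, 30, 65, 57, 39, 18]
t=9: [80, 75, 18, 66, 20, 24, 57, 69]
t=10: [35, 28, 52, 21, 52, 58, 39, 22]
t=11: [81, 78, 39, 62, 37, 33, 61, 72]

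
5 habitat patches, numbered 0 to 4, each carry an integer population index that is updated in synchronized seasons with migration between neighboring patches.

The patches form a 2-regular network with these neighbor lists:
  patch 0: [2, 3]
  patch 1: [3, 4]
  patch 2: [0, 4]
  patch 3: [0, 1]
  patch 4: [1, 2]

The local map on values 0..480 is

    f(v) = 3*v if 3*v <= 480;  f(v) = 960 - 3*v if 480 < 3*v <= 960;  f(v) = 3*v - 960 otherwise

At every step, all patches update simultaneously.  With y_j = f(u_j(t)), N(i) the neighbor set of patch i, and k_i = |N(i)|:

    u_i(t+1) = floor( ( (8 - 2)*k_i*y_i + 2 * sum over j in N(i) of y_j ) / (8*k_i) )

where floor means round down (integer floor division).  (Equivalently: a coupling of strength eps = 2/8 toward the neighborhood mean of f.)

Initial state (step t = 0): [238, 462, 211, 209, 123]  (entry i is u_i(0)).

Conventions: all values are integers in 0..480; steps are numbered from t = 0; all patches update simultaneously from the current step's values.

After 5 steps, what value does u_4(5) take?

Answer: u_4(5) = 335

Derivation:
t=0: [238, 462, 211, 209, 123]
t=1: [267, 407, 322, 333, 370]
t=2: [124, 219, 43, 81, 145]
t=3: [325, 312, 197, 266, 380]
t=4: [77, 60, 301, 126, 184]
t=5: [227, 233, 122, 334, 335]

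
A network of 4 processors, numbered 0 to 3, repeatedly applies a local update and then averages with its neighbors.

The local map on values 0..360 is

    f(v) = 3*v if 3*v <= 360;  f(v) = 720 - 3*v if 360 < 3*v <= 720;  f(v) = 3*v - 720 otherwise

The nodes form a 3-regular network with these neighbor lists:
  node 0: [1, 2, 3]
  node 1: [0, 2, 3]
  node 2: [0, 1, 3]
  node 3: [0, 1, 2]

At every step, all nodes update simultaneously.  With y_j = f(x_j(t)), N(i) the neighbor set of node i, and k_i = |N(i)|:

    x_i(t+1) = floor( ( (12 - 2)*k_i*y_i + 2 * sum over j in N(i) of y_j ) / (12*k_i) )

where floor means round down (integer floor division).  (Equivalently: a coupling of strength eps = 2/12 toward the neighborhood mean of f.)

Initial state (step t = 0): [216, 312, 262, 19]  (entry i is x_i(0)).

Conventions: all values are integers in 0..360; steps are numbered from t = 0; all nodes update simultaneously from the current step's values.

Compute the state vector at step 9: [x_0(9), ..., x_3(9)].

Answer: [124, 114, 75, 282]

Derivation:
t=0: [216, 312, 262, 19]
t=1: [78, 190, 74, 67]
t=2: [226, 161, 217, 201]
t=3: [58, 210, 79, 116]
t=4: [182, 117, 231, 317]
t=5: [178, 316, 64, 223]
t=6: [181, 213, 185, 76]
t=7: [173, 99, 164, 213]
t=8: [201, 275, 222, 107]
t=9: [124, 114, 75, 282]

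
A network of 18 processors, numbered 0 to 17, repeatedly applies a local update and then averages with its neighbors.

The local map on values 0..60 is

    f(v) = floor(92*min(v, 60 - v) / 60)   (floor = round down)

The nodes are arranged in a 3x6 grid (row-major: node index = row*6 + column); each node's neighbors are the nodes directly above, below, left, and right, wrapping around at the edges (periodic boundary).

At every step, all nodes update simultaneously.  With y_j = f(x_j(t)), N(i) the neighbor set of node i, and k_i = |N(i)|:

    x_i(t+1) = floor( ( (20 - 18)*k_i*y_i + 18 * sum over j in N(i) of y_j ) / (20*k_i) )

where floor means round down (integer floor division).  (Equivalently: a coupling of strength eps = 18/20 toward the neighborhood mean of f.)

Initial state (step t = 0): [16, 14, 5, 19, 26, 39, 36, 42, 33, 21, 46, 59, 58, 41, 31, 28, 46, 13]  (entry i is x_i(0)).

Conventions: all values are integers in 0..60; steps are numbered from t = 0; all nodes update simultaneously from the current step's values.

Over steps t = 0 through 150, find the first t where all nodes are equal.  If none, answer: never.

Answer: 18
Key observation: Synchronization is absorbing here: once all nodes are equal they stay equal, and step 18 is the first all-equal step.

Derivation:
t=0: [16, 14, 5, 19, 26, 39, 36, 42, 33, 21, 46, 59, 58, 41, 31, 28, 46, 13]  (not all equal)
t=1: [23, 21, 31, 29, 27, 21, 15, 31, 28, 33, 23, 24, 24, 24, 31, 32, 29, 14]  (not all equal)
t=2: [31, 38, 40, 42, 38, 33, 36, 34, 43, 40, 39, 28, 29, 38, 41, 43, 35, 35]  (not all equal)
t=3: [39, 36, 28, 29, 34, 39, 41, 32, 31, 27, 35, 37, 38, 35, 28, 30, 32, 40]  (not all equal)
t=4: [32, 38, 41, 42, 39, 33, 34, 37, 41, 42, 39, 32, 32, 38, 42, 42, 38, 34]  (not all equal)
t=5: [39, 34, 29, 28, 33, 38, 40, 33, 29, 28, 33, 38, 38, 34, 29, 28, 32, 39]  (not all equal)
t=6: [33, 39, 42, 42, 39, 34, 34, 38, 42, 42, 39, 33, 33, 39, 42, 42, 39, 34]  (not all equal)
t=7: [38, 33, 28, 28, 32, 38, 39, 32, 28, 28, 32, 37, 38, 33, 28, 28, 32, 38]  (not all equal)
t=8: [34, 39, 41, 42, 39, 35, 35, 39, 42, 42, 40, 35, 34, 39, 41, 42, 39, 35]  (not all equal)
t=9: [36, 32, 28, 28, 31, 36, 37, 32, 29, 27, 32, 36, 36, 32, 28, 28, 31, 36]  (not all equal)
t=10: [37, 40, 42, 42, 41, 37, 37, 40, 41, 42, 41, 37, 37, 40, 42, 42, 41, 37]  (not all equal)
t=11: [33, 30, 28, 27, 29, 33, 33, 30, 27, 27, 29, 33, 33, 30, 28, 27, 29, 33]  (not all equal)
t=12: [42, 43, 42, 41, 42, 41, 42, 43, 42, 41, 42, 41, 42, 43, 42, 41, 42, 41]  (not all equal)
t=13: [27, 26, 27, 28, 27, 28, 27, 26, 27, 28, 27, 28, 27, 26, 27, 28, 27, 28]  (not all equal)
t=14: [40, 39, 40, 41, 41, 41, 40, 39, 40, 41, 41, 41, 40, 39, 40, 41, 41, 41]  (not all equal)
t=15: [30, 31, 30, 29, 29, 29, 30, 31, 30, 29, 29, 29, 30, 31, 30, 29, 29, 29]  (not all equal)
t=16: [45, 44, 45, 44, 44, 44, 45, 44, 45, 44, 44, 44, 45, 44, 45, 44, 44, 44]  (not all equal)
t=17: [23, 23, 23, 23, 24, 23, 23, 23, 23, 23, 24, 23, 23, 23, 23, 23, 24, 23]  (not all equal)
t=18: [35, 35, 35, 35, 35, 35, 35, 35, 35, 35, 35, 35, 35, 35, 35, 35, 35, 35]  (all equal)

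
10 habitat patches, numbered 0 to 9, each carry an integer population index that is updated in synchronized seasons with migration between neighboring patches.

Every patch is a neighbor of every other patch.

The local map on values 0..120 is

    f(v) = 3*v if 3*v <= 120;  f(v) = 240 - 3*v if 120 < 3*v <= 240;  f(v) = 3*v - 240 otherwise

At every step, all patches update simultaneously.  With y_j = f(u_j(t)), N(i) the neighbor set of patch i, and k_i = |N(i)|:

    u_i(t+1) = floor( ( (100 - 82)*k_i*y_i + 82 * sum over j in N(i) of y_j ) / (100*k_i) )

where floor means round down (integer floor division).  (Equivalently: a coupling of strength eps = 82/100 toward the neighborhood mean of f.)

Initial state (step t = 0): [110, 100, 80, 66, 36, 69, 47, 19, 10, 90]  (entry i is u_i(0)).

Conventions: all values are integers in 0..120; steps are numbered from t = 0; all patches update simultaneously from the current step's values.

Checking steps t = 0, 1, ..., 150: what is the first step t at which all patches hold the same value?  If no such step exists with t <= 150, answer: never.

Answer: 3
Key observation: Synchronization is absorbing here: once all patches are equal they stay equal, and step 3 is the first all-equal step.

Derivation:
t=0: [110, 100, 80, 66, 36, 69, 47, 19, 10, 90]  (not all equal)
t=1: [58, 55, 50, 53, 59, 52, 58, 55, 52, 52]  (not all equal)
t=2: [75, 76, 77, 77, 75, 77, 75, 76, 77, 77]  (not all equal)
t=3: [11, 11, 11, 11, 11, 11, 11, 11, 11, 11]  (all equal)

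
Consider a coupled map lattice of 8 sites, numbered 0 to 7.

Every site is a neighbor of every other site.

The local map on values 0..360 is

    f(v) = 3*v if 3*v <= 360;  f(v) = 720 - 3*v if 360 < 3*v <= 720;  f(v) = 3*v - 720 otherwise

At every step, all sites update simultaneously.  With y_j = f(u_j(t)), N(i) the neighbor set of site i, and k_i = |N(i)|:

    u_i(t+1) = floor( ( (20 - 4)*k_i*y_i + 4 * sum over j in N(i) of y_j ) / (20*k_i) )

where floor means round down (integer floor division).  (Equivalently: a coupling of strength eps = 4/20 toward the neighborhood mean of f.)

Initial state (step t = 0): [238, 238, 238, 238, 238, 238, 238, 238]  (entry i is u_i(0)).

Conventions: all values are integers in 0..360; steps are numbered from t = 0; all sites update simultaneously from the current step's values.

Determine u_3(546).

Simulating step by step:
t=0: [238, 238, 238, 238, 238, 238, 238, 238]
t=1: [6, 6, 6, 6, 6, 6, 6, 6]
t=2: [18, 18, 18, 18, 18, 18, 18, 18]
t=3: [54, 54, 54, 54, 54, 54, 54, 54]
t=4: [162, 162, 162, 162, 162, 162, 162, 162]
t=5: [234, 234, 234, 234, 234, 234, 234, 234]
t=6: [18, 18, 18, 18, 18, 18, 18, 18]

Answer: u_3(546) = 18
Key observation: The state at step 2, [18, 18, 18, 18, 18, 18, 18, 18], reappears at step 6: the system is in a cycle of period 4 from step 2 on.  Therefore the state at step 546 equals the state at step 2 + ((546 - 2) mod 4) = 2, which is [18, 18, 18, 18, 18, 18, 18, 18].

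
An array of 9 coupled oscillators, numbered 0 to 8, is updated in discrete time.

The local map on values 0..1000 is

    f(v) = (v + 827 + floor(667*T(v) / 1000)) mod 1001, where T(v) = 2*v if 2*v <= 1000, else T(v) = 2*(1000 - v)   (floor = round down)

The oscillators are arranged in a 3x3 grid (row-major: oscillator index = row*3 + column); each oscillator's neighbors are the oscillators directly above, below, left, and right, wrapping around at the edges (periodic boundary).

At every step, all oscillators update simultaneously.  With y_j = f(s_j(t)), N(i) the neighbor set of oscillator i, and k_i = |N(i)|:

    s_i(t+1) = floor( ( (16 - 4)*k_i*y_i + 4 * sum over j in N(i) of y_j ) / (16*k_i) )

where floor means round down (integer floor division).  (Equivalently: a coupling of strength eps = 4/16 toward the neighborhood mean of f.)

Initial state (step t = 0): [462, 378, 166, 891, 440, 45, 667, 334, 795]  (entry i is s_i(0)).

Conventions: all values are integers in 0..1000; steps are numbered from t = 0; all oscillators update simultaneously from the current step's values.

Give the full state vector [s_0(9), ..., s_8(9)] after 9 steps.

Simulating step by step:
t=0: [462, 378, 166, 891, 440, 45, 667, 334, 795]
t=1: [848, 691, 374, 873, 833, 875, 906, 665, 838]
t=2: [866, 908, 745, 868, 885, 858, 865, 924, 869]
t=3: [871, 860, 900, 869, 863, 874, 869, 854, 870]
t=4: [868, 871, 861, 869, 870, 867, 869, 873, 868]
t=5: [869, 869, 871, 869, 869, 870, 869, 868, 869]
t=6: [869, 869, 869, 869, 869, 869, 869, 869, 869]
t=7: [869, 869, 869, 869, 869, 869, 869, 869, 869]
t=8: [869, 869, 869, 869, 869, 869, 869, 869, 869]
t=9: [869, 869, 869, 869, 869, 869, 869, 869, 869]

Answer: [869, 869, 869, 869, 869, 869, 869, 869, 869]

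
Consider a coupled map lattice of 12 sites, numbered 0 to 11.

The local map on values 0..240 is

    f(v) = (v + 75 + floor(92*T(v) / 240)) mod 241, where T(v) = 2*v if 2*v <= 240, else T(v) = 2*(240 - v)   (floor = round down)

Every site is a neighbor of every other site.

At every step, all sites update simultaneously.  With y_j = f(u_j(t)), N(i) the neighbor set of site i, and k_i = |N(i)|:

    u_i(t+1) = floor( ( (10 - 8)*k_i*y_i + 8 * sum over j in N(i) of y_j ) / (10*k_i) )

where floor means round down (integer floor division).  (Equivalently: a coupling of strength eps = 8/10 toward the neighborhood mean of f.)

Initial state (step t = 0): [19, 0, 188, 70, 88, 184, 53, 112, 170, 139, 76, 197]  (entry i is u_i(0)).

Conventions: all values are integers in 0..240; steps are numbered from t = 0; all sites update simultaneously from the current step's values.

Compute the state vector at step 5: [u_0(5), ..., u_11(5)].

Simulating step by step:
t=0: [19, 0, 188, 70, 88, 184, 53, 112, 170, 139, 76, 197]
t=1: [109, 104, 103, 120, 124, 102, 116, 99, 102, 101, 121, 103]
t=2: [24, 23, 23, 27, 27, 23, 26, 22, 23, 23, 27, 23]
t=3: [117, 116, 116, 117, 117, 116, 117, 116, 116, 116, 117, 116]
t=4: [38, 38, 38, 38, 38, 38, 38, 38, 38, 38, 38, 38]
t=5: [142, 142, 142, 142, 142, 142, 142, 142, 142, 142, 142, 142]

Answer: [142, 142, 142, 142, 142, 142, 142, 142, 142, 142, 142, 142]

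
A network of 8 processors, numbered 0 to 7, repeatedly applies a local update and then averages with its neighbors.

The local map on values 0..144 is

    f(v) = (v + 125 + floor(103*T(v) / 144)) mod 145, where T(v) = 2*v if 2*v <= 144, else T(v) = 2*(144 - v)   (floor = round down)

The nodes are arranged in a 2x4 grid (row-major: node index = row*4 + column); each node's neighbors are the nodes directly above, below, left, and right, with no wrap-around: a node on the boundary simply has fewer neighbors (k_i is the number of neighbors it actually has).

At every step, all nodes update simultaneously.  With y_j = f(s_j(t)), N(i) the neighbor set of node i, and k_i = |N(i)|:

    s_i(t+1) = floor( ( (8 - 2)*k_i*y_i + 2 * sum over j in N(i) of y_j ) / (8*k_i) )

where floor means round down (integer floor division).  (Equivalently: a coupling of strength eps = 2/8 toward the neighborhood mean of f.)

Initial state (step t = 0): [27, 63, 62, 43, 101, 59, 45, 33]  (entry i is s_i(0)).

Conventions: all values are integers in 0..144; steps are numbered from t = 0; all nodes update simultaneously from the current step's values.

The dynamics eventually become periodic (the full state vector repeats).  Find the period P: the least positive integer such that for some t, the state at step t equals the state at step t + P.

Simulating step by step:
t=0: [27, 63, 62, 43, 101, 59, 45, 33]
t=1: [68, 124, 123, 86, 127, 122, 92, 66]
t=2: [32, 121, 111, 36, 114, 121, 34, 105]
t=3: [76, 127, 125, 85, 125, 127, 80, 121]
t=4: [38, 120, 110, 36, 116, 120, 37, 101]
t=5: [87, 129, 126, 85, 127, 128, 86, 123]
t=6: [34, 119, 109, 36, 114, 119, 35, 100]
t=7: [80, 128, 126, 85, 126, 128, 83, 123]
t=8: [37, 119, 109, 36, 115, 119, 36, 100]
t=9: [85, 129, 126, 85, 127, 128, 84, 123]
t=10: [35, 119, 109, 36, 115, 119, 35, 100]
t=11: [82, 128, 126, 85, 126, 128, 83, 123]
t=12: [36, 119, 109, 36, 115, 119, 36, 100]
t=13: [84, 128, 126, 85, 127, 128, 84, 123]
t=14: [35, 119, 109, 36, 115, 119, 35, 100]

Answer: 4
Key observation: The state at step 10, [35, 119, 109, 36, 115, 119, 35, 100], reappears at step 14 — and no state repeats earlier — so the cycle the system enters has period 4.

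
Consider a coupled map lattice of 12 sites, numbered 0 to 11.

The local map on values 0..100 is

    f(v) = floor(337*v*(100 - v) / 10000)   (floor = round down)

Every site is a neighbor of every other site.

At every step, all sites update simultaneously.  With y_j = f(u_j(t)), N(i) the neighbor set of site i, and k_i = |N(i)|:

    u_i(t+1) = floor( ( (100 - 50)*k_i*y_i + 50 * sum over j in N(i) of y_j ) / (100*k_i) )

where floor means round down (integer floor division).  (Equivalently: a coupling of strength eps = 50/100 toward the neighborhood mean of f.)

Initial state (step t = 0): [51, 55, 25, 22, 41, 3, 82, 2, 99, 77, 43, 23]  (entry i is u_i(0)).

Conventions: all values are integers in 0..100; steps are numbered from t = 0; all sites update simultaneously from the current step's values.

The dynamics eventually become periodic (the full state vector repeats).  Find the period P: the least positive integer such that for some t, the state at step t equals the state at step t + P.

Simulating step by step:
t=0: [51, 55, 25, 22, 41, 3, 82, 2, 99, 77, 43, 23]
t=1: [67, 66, 57, 54, 65, 32, 51, 31, 30, 55, 66, 55]
t=2: [75, 76, 79, 80, 76, 75, 80, 75, 74, 80, 76, 80]
t=3: [60, 59, 56, 56, 59, 60, 56, 60, 61, 56, 59, 56]
t=4: [80, 81, 82, 82, 81, 80, 82, 80, 80, 82, 81, 82]
t=5: [51, 50, 50, 50, 50, 51, 50, 51, 51, 50, 50, 50]
t=6: [84, 84, 84, 84, 84, 84, 84, 84, 84, 84, 84, 84]
t=7: [45, 45, 45, 45, 45, 45, 45, 45, 45, 45, 45, 45]
t=8: [83, 83, 83, 83, 83, 83, 83, 83, 83, 83, 83, 83]
t=9: [47, 47, 47, 47, 47, 47, 47, 47, 47, 47, 47, 47]
t=10: [83, 83, 83, 83, 83, 83, 83, 83, 83, 83, 83, 83]

Answer: 2
Key observation: The state at step 8, [83, 83, 83, 83, 83, 83, 83, 83, 83, 83, 83, 83], reappears at step 10 — and no state repeats earlier — so the cycle the system enters has period 2.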